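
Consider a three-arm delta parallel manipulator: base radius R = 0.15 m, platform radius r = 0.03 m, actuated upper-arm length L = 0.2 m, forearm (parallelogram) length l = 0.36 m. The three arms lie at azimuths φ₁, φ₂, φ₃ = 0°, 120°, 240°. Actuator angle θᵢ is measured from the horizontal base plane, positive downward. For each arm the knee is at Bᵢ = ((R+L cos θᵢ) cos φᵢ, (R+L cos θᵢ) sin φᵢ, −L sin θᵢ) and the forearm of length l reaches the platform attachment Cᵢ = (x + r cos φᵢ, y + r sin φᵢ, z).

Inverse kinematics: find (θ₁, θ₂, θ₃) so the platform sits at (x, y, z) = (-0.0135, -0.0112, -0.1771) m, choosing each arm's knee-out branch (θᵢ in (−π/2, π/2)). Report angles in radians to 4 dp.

θ₁ = 0.1745, θ₂ = 0.0872, θ₃ = -0.0879

φ1=0.0° → target in arm frame (-0.0135, -0.0112)
  A=0.1335, B=-0.1771, C=(l²−L²−A²−y'²−z²)/(2L)=0.1007
  γ=atan2(-0.1771,0.1335)=-0.9249;  ψ=arccos(0.4541)=1.0994;  θ1=γ+ψ≈0.1745
φ2=120.0° → target in arm frame (-0.0029, 0.0173)
  A cos θ + B sin θ = C:  0.1229·cos θ + -0.1771·sin θ = 0.1071
  √(A²+B²)=0.2156;  θ2 = -0.9639+1.0512 ≈ 0.0872
arm 3 (φ=240.0°): x'=0.0164, y'=-0.0061
  A=0.1036, B=-0.1771, C=(l²−L²−A²−y'²−z²)/(2L)=0.1187
  θ3 = atan2(B,A) + arccos(C/0.2052) = -0.0879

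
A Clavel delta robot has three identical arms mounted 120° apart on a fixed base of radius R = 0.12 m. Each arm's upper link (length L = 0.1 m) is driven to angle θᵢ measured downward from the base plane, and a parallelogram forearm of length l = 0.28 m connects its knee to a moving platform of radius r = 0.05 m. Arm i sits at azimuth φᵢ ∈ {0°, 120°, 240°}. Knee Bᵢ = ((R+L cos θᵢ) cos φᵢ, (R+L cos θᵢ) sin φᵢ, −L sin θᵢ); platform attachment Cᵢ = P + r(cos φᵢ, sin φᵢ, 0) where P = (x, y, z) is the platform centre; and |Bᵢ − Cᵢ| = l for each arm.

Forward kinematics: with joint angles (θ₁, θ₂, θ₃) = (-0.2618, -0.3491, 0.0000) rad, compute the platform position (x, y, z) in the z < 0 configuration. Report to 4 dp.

arm 1 at φ=0.0°: (R−r)+L cos θ1 = 0.1666;  S1 = (0.1666, 0.0000, 0.0259)
S2 = (0.1640·cos120.0°, 0.1640·sin120.0°, 0.0342) = (-0.0820, 0.1420, 0.0342)
S3 = (0.1700·cos240.0°, 0.1700·sin240.0°, 0.0000) = (-0.0850, -0.1472, 0.0000)
|S₂|²−|S₁|² = -0.0004;  |S₃|²−|S₁|² = 0.0005
[-0.4972 0.2840 0.0166]·P = -0.0004;  [-0.5032 -0.2944 -0.0518]·P = 0.0005
det = 0.2893;  x = -0.0001+-0.0339z,  y = -0.0015+-0.1179z
sphere 1 gives Az²+Bz+C=0 with A=1.0151, B=-0.0401, C=-0.0499;  B²−4AC=0.2044;  roots -0.2029, 0.2425;  negative root z = -0.2029
x = 0.0068, y = 0.0225

(0.0068, 0.0225, -0.2029)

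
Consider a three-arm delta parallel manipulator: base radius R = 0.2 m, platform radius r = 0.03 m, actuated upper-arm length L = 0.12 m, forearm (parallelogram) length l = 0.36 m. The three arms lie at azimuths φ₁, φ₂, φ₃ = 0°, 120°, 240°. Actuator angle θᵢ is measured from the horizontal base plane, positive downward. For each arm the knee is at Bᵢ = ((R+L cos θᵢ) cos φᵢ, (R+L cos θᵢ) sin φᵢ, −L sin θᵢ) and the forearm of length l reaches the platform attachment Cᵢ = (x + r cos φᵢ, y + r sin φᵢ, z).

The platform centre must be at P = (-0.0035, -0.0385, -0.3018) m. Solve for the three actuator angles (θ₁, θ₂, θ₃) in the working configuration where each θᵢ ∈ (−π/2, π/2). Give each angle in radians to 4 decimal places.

θ₁ = 0.6112, θ₂ = 0.7856, θ₃ = 0.3490

rotate P by −φ1: (-0.0035, -0.0385, -0.3018)
  e−x'=0.1735;  (l²−L²−(e−x')²−y'²−z²)/2L = -0.0311
  √(A²+B²)=0.3481;  θ1 = -1.0490+1.6603 ≈ 0.6112
φ2=120.0° → target in arm frame (-0.0316, 0.0223)
  A cos θ + B sin θ = C:  0.2016·cos θ + -0.3018·sin θ = -0.0709
  θ2 = atan2(B,A) + arccos(C/0.3629) = 0.7856
arm 3 (φ=240.0°): x'=0.0351, y'=0.0162
  A cos θ + B sin θ = C:  0.1349·cos θ + -0.3018·sin θ = 0.0236
  θ3 = atan2(B,A) + arccos(C/0.3306) = 0.3490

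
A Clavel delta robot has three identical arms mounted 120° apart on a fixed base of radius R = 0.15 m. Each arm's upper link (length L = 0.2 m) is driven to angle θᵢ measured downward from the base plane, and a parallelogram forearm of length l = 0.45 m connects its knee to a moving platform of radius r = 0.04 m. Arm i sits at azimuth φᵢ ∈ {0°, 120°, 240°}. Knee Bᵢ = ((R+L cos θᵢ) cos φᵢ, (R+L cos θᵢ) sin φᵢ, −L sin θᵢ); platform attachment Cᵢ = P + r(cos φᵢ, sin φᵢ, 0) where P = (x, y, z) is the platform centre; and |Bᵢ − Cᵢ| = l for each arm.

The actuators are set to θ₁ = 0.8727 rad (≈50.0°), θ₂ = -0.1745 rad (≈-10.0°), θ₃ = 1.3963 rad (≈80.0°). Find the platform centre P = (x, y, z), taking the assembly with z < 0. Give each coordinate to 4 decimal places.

O1 = (0.2386·cos0.0°, 0.2386·sin0.0°, -0.1532) = (0.2386, 0.0000, -0.1532)
arm 2 at φ=120.0°: (R−r)+L cos θ2 = 0.3070;  O2 = (-0.1535, 0.2658, 0.0347)
φ3=240.0°: virtual centre (-0.0724, -0.1253, -0.1970), radius l
|O₂|²−|O₁|² = 0.0151;  |O₃|²−|O₁|² = -0.0206
linear system: -0.7841x+0.5317y = 0.0151−0.3759z; -0.6218x+-0.2507y = -0.0206−-0.0875z
det = 0.5271;  x = 0.0137+0.0905z,  y = 0.0485+-0.5735z
quadratic in z: (1.3371)z²+(0.2101)z+(-0.1261)=0, √Δ=0.8477 → z ∈ {-0.3956, 0.2384}; z = -0.3956 (taking z<0)
x = -0.0221, y = 0.2753

(-0.0221, 0.2753, -0.3956)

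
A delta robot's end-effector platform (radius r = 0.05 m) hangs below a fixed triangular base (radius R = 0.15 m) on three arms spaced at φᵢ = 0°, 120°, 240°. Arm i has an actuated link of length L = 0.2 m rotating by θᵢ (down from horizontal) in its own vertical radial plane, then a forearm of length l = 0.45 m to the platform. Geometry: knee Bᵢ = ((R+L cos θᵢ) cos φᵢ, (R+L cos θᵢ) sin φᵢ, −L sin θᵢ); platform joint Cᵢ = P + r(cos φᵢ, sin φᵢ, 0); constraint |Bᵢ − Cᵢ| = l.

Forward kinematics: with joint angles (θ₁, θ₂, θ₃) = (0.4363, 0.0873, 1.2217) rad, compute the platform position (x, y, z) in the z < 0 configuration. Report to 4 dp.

φ1=0.0°: virtual centre (0.2813, 0.0000, -0.0845), radius l
arm 2 at φ=120.0°: (R−r)+L cos θ2 = 0.2992;  S2 = (-0.1496, 0.2591, -0.0174)
φ3=240.0°: virtual centre (-0.0842, -0.1458, -0.1879), radius l
|S₂|²−|S₁|² = 0.0036;  |S₃|²−|S₁|² = -0.0226
[-0.8618 0.5183 0.1342]·P = 0.0036;  [-0.7309 -0.2917 -0.2068]·P = -0.0226
Cramer: x(z) = 0.0169-0.1080z;  y(z) = 0.0350-0.4384z
sphere 1 gives Az²+Bz+C=0 with A=1.2039, B=0.1954, C=-0.1242;  B²−4AC=0.6365;  roots -0.4125, 0.2502;  negative root z = -0.4125
x = 0.0615, y = 0.2159

(0.0615, 0.2159, -0.4125)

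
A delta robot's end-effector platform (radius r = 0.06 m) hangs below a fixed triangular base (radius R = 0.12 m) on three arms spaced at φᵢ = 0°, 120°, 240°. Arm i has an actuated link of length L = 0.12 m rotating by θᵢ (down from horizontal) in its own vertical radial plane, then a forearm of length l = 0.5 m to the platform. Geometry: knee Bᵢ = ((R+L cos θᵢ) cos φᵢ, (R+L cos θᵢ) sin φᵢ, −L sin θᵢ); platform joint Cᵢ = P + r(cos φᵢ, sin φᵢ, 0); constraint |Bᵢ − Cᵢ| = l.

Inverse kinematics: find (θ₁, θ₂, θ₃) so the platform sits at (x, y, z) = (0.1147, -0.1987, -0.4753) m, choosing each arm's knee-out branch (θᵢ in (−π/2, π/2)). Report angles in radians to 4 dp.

arm 1 (φ=0.0°): x'=0.1147, y'=-0.1987
  e−x'=-0.0547;  (l²−L²−(e−x')²−y'²−z²)/2L = -0.1366
  √(A²+B²)=0.4784;  θ1 = -1.6854+1.8603 ≈ 0.1750
φ2=120.0° → target in arm frame (-0.2294, 0.0000)
  A=0.2894, B=-0.4753, C=(l²−L²−A²−y'²−z²)/(2L)=-0.3087
  γ=atan2(-0.4753,0.2894)=-1.0238;  ψ=arccos(-0.5547)=2.1588;  θ2=γ+ψ≈1.1349
rotate P by −φ3: (0.1147, 0.1987, -0.4753)
  A=-0.0547, B=-0.4753, C=(l²−L²−A²−y'²−z²)/(2L)=-0.1366
  θ3 = atan2(B,A) + arccos(C/0.4784) = 0.1749

θ₁ = 0.1750, θ₂ = 1.1349, θ₃ = 0.1749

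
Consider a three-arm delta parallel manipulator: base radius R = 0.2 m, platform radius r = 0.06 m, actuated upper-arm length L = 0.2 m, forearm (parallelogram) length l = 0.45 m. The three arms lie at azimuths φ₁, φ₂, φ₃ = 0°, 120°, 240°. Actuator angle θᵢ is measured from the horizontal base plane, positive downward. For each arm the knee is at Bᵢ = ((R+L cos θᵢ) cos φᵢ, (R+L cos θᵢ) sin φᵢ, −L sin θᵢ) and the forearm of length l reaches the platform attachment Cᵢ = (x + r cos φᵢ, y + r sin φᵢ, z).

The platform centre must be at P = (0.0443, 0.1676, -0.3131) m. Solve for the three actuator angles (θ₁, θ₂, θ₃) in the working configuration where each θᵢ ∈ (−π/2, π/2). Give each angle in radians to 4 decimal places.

φ1=0.0° → target in arm frame (0.0443, 0.1676)
  A=0.0957, B=-0.3131, C=(l²−L²−A²−y'²−z²)/(2L)=0.0681
  √(A²+B²)=0.3274;  θ1 = -1.2742+1.3614 ≈ 0.0873
φ2=120.0° → target in arm frame (0.1230, -0.1222)
  A cos θ + B sin θ = C:  0.0170·cos θ + -0.3131·sin θ = 0.1231
  √(A²+B²)=0.3136;  θ2 = -1.5165+1.1672 ≈ -0.3493
φ3=240.0° → target in arm frame (-0.1673, -0.0454)
  e−x'=0.3073;  (l²−L²−(e−x')²−y'²−z²)/2L = -0.0801
  γ=atan2(-0.3131,0.3073)=-0.7948;  ψ=arccos(-0.1825)=1.7543;  θ3=γ+ψ≈0.9596

θ₁ = 0.0873, θ₂ = -0.3493, θ₃ = 0.9596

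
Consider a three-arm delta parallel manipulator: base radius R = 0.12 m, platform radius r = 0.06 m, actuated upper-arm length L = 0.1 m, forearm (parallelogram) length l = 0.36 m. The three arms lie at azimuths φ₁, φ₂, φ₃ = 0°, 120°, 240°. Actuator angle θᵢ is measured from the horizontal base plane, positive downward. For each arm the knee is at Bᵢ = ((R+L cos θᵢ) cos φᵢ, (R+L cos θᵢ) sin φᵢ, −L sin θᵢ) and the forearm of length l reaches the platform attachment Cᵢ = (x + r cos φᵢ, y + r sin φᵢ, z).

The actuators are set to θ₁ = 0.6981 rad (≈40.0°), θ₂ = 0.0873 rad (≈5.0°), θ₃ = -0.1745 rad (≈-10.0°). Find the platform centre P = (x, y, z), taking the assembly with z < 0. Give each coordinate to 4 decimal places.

(-0.1095, -0.0308, -0.3252)

φ1=0.0°: virtual centre (0.1366, 0.0000, -0.0643), radius l
φ2=120.0°: virtual centre (-0.0798, 0.1382, -0.0087), radius l
arm 3 at φ=240.0°: e+L cos θ3 = 0.1585;  O3 = (-0.0792, -0.1372, 0.0174)
subtract pairs → two planes through P
plane₁₂: -0.4328x+0.2765y+0.1111z = 0.0028
det = 0.2382;  x = -0.0062+0.3176z,  y = 0.0002+0.0953z
sphere 1 gives Az²+Bz+C=0 with A=1.1100, B=0.0379, C=-0.1051;  B²−4AC=0.4679;  roots -0.3252, 0.2911;  negative root z = -0.3252
x = -0.1095, y = -0.0308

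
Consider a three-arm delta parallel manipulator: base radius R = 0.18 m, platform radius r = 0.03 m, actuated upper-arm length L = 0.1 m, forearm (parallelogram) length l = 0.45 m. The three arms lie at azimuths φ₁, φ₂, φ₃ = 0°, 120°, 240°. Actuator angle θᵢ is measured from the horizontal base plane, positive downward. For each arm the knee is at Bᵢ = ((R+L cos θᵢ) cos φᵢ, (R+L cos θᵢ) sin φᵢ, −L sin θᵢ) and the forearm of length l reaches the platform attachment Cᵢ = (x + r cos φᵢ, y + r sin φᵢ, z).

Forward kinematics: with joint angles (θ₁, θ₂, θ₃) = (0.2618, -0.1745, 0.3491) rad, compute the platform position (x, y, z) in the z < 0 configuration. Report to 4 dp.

φ1=0.0°: virtual centre (0.2466, 0.0000, -0.0259), radius l
arm 2 at φ=120.0°: e+L cos θ2 = 0.2485;  centre 2 = (-0.1242, 0.2152, 0.0174)
centre 3 = (0.2440·cos240.0°, 0.2440·sin240.0°, -0.0342) = (-0.1220, -0.2113, -0.0342)
subtract pairs → two planes through P
linear system: -0.7417x+0.4304y = 0.0006−0.0865z; -0.7372x+-0.4226y = -0.0008−-0.0166z
det = 0.6307;  x = 0.0002+0.0466z,  y = 0.0016+-0.1207z
into |P−centre ₁|² = l²: 1.0167z² + 0.0284z + -0.1411 = 0;  Δ = 0.5746;  z = -0.3868 or 0.3588 → z<0 root = -0.3868
x = -0.0179, y = 0.0483

(-0.0179, 0.0483, -0.3868)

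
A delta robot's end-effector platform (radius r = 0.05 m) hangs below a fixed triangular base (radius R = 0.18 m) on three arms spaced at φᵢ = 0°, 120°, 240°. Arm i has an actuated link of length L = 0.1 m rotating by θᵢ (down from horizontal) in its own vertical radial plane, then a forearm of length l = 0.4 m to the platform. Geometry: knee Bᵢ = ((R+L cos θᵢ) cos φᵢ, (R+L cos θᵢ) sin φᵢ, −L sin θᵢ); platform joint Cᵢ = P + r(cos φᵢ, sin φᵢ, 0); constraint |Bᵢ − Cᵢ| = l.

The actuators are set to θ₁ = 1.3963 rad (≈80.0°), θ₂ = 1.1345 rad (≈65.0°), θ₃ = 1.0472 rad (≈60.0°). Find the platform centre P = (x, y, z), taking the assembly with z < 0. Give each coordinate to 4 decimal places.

S1 = (0.1474·cos0.0°, 0.1474·sin0.0°, -0.0985) = (0.1474, 0.0000, -0.0985)
S2 = (0.1723·cos120.0°, 0.1723·sin120.0°, -0.0906) = (-0.0861, 0.1492, -0.0906)
φ3=240.0°: virtual centre (-0.0900, -0.1559, -0.0866), radius l
eliminate P² terms by subtracting sphere 1 from 2 and 3
plane₁₂: -0.4670x+0.2984y+0.0157z = 0.0065
det = 0.2872;  x = -0.0158+0.0417z,  y = -0.0031+0.0127z
quadratic in z: (1.0019)z²+(0.1833)z+(-0.1237)=0, √Δ=0.7274 → z ∈ {-0.4545, 0.2716}; z = -0.4545 (taking z<0)
x = -0.0348, y = -0.0089

(-0.0348, -0.0089, -0.4545)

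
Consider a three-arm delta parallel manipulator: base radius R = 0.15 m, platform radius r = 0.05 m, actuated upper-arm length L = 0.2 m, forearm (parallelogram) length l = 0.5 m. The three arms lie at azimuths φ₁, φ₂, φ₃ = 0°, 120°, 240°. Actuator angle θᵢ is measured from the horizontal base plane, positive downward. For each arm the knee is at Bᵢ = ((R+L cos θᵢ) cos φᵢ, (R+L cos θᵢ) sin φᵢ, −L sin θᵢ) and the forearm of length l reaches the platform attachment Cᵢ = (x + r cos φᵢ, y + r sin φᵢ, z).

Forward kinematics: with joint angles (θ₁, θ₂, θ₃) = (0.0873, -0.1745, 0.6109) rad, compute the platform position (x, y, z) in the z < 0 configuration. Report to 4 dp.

(0.0301, 0.1359, -0.4163)

arm 1 at φ=0.0°: (R−r)+L cos θ1 = 0.2992;  O1 = (0.2992, 0.0000, -0.0174)
φ2=120.0°: virtual centre (-0.1485, 0.2572, 0.0347), radius l
φ3=240.0°: virtual centre (-0.1319, -0.2285, -0.1147), radius l
subtract pairs → two planes through P
plane₁₂: -0.8954x+0.5144y+0.1043z = -0.0005
Cramer: x(z) = 0.0045-0.0615z;  y(z) = 0.0070-0.3098z
sphere 1 gives Az²+Bz+C=0 with A=1.0998, B=0.0668, C=-0.1628;  B²−4AC=0.7206;  roots -0.4163, 0.3556;  negative root z = -0.4163
x = 0.0301, y = 0.1359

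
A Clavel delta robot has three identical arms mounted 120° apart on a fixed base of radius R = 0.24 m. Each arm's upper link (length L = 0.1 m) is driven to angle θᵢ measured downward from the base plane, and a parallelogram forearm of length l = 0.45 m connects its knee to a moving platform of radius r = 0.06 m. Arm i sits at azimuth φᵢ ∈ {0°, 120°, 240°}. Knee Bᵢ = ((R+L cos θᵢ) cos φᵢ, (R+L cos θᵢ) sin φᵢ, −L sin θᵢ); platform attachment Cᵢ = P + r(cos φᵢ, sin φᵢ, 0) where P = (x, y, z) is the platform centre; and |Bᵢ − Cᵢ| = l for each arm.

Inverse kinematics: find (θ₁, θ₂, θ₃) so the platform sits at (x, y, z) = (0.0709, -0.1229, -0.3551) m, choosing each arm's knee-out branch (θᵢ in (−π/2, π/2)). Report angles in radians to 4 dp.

arm 1 (φ=0.0°): x'=0.0709, y'=-0.1229
  A=0.1091, B=-0.3551, C=(l²−L²−A²−y'²−z²)/(2L)=0.1970
  √(A²+B²)=0.3715;  θ1 = -1.2727+1.0119 ≈ -0.2608
arm 2 (φ=120.0°): x'=-0.1419, y'=0.0000
  e−x'=0.3219;  (l²−L²−(e−x')²−y'²−z²)/2L = -0.1860
  √(A²+B²)=0.4793;  θ2 = -0.8344+1.9694 ≈ 1.1350
rotate P by −φ3: (0.0710, 0.1229, -0.3551)
  e−x'=0.1090;  (l²−L²−(e−x')²−y'²−z²)/2L = 0.1971
  θ3 = atan2(B,A) + arccos(C/0.3715) = -0.2616

θ₁ = -0.2608, θ₂ = 1.1350, θ₃ = -0.2616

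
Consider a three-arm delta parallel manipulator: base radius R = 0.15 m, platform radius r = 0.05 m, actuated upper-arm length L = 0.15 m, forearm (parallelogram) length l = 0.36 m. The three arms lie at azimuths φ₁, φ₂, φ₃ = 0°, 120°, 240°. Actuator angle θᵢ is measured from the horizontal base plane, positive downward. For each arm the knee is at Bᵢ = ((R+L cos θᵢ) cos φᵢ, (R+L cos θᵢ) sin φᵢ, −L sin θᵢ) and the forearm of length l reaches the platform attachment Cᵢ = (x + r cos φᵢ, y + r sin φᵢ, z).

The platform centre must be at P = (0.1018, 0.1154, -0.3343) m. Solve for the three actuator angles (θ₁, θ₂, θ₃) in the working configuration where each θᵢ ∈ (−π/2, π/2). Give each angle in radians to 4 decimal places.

θ₁ = 0.1748, θ₂ = 0.4363, θ₃ = 1.2217

rotate P by −φ1: (0.1018, 0.1154, -0.3343)
  A cos θ + B sin θ = C:  -0.0018·cos θ + -0.3343·sin θ = -0.0599
  √(A²+B²)=0.3343;  θ1 = -1.5762+1.7510 ≈ 0.1748
rotate P by −φ2: (0.0490, -0.1459, -0.3343)
  A=0.0510, B=-0.3343, C=(l²−L²−A²−y'²−z²)/(2L)=-0.0951
  θ2 = atan2(B,A) + arccos(C/0.3382) = 0.4363
arm 3 (φ=240.0°): x'=-0.1508, y'=0.0305
  A cos θ + B sin θ = C:  0.2508·cos θ + -0.3343·sin θ = -0.2283
  √(A²+B²)=0.4179;  θ3 = -0.9271+2.1488 ≈ 1.2217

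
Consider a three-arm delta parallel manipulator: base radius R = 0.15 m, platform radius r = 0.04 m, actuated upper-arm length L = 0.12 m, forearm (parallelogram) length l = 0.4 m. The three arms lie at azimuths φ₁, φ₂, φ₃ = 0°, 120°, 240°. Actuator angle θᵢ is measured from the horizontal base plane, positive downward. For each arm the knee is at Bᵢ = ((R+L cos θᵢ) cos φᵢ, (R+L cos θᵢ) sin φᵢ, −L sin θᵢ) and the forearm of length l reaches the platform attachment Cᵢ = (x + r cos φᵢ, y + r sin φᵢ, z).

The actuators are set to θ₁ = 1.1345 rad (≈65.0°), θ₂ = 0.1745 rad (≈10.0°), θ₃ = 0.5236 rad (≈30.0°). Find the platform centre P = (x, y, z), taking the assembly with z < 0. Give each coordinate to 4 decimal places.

(-0.1216, 0.0416, -0.3891)

centre 1 = (0.1607·cos0.0°, 0.1607·sin0.0°, -0.1088) = (0.1607, 0.0000, -0.1088)
arm 2 at φ=120.0°: e+L cos θ2 = 0.2282;  centre 2 = (-0.1141, 0.1976, -0.0208)
φ3=240.0°: virtual centre (-0.1070, -0.1853, -0.0600), radius l
eliminate P² terms by subtracting sphere 1 from 2 and 3
plane₁₂: -0.5496x+0.3952y+0.1758z = 0.0148
Cramer: x(z) = -0.0244+0.2497z;  y(z) = 0.0036-0.0976z
sphere 1 gives Az²+Bz+C=0 with A=1.0719, B=0.1244, C=-0.1139;  B²−4AC=0.5038;  roots -0.3891, 0.2731;  negative root z = -0.3891
x = -0.1216, y = 0.0416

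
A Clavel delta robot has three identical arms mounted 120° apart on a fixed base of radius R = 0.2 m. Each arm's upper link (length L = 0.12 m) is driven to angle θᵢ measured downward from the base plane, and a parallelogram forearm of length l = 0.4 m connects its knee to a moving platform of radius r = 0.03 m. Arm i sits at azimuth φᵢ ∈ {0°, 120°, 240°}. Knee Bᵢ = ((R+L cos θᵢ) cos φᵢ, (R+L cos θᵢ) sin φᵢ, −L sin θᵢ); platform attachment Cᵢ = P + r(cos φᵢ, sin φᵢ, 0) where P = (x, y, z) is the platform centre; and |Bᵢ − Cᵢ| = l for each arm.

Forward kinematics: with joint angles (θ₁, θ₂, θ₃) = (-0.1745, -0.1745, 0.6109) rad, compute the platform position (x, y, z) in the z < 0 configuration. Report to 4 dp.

φ1=0.0°: virtual centre (0.2882, 0.0000, 0.0208), radius l
O2 = (0.2882·cos120.0°, 0.2882·sin120.0°, 0.0208) = (-0.1441, 0.2496, 0.0208)
φ3=240.0°: virtual centre (-0.1341, -0.2324, -0.0688), radius l
eliminate P² terms by subtracting sphere 1 from 2 and 3
plane₁₂: -0.8645x+0.4991y+0.0000z = 0.0000
det = 0.8233;  x = 0.0041+-0.1087z,  y = 0.0071+-0.1883z
into |P−O₁|² = l²: 1.0473z² + 0.0174z + -0.0788 = 0;  Δ = 0.3305;  z = -0.2828 or 0.2661 → z<0 root = -0.2828
x = 0.0348, y = 0.0603

(0.0348, 0.0603, -0.2828)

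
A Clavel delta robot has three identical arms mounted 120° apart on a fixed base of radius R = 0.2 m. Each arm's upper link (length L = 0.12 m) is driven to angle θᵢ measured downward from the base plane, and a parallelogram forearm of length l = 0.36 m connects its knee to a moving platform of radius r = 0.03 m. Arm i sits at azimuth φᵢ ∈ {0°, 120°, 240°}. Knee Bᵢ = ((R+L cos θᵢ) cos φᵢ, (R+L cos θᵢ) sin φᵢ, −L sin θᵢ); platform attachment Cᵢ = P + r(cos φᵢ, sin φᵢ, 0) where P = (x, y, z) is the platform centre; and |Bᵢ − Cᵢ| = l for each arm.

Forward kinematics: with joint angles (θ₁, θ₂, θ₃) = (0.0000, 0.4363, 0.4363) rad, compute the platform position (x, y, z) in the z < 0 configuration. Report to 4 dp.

φ1=0.0°: virtual centre (0.2900, 0.0000, 0.0000), radius l
O2 = (0.2788·cos120.0°, 0.2788·sin120.0°, -0.0507) = (-0.1394, 0.2414, -0.0507)
arm 3 at φ=240.0°: e+L cos θ3 = 0.2788;  O3 = (-0.1394, -0.2414, -0.0507)
eliminate P² terms by subtracting sphere 1 from 2 and 3
linear system: -0.8588x+0.4828y = -0.0038−-0.1014z; -0.8588x+-0.4828y = -0.0038−-0.1014z
det = 0.8293;  x = 0.0045+-0.1181z,  y = 0.0000+0.0000z
quadratic in z: (1.0139)z²+(0.0674)z+(-0.0481)=0, √Δ=0.4466 → z ∈ {-0.2535, 0.1870}; z = -0.2535 (taking z<0)
x = 0.0344, y = 0.0000

(0.0344, 0.0000, -0.2535)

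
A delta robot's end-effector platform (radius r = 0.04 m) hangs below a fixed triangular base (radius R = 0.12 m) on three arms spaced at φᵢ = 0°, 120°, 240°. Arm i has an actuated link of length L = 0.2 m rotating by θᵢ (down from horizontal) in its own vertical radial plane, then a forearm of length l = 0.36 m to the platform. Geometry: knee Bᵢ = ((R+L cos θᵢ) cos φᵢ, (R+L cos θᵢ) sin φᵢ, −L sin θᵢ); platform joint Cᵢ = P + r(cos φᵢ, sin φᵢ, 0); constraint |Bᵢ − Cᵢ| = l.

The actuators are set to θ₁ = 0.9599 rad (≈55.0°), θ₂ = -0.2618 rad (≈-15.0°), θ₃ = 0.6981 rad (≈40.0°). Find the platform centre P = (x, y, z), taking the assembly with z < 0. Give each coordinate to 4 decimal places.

(-0.1207, 0.1205, -0.2886)

arm 1 at φ=0.0°: (R−r)+L cos θ1 = 0.1947;  centre 1 = (0.1947, 0.0000, -0.1638)
φ2=120.0°: virtual centre (-0.1366, 0.2366, 0.0518), radius l
centre 3 = (0.2332·cos240.0°, 0.2332·sin240.0°, -0.1286) = (-0.1166, -0.2020, -0.1286)
|centre ₂|²−|centre ₁|² = 0.0126;  |centre ₃|²−|centre ₁|² = 0.0062
linear system: -0.6626x+0.4732y = 0.0126−0.4312z; -0.6227x+-0.4039y = 0.0062−0.0705z
Cramer: x(z) = -0.0142+0.3691z;  y(z) = 0.0066-0.3943z
quadratic in z: (1.2918)z²+(0.1682)z+(-0.0591)=0, √Δ=0.5775 → z ∈ {-0.2886, 0.1584}; z = -0.2886 (taking z<0)
x = -0.1207, y = 0.1205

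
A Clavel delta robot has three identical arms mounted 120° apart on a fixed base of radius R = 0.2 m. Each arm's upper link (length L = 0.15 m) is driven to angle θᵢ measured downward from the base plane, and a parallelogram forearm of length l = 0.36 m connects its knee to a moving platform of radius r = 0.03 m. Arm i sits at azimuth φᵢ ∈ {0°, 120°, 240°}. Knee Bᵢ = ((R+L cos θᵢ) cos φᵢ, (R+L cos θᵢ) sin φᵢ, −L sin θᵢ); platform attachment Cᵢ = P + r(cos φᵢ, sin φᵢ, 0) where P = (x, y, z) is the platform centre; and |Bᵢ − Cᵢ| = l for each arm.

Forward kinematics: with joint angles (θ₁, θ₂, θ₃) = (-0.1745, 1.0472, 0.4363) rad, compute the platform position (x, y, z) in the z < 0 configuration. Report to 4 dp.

(0.0843, -0.0607, -0.2412)

O1 = (0.3177·cos0.0°, 0.3177·sin0.0°, 0.0260) = (0.3177, 0.0000, 0.0260)
O2 = (0.2450·cos120.0°, 0.2450·sin120.0°, -0.1299) = (-0.1225, 0.2122, -0.1299)
φ3=240.0°: virtual centre (-0.1530, -0.2650, -0.0634), radius l
subtract pairs → two planes through P
[-0.8804 0.4244 -0.3119]·P = -0.0247;  [-0.9414 -0.5299 -0.1789]·P = -0.0040
det = 0.8660;  x = 0.0171+-0.2785z,  y = -0.0228+0.1572z
sphere 1 gives Az²+Bz+C=0 with A=1.1023, B=0.1082, C=-0.0380;  B²−4AC=0.1793;  roots -0.2412, 0.1430;  negative root z = -0.2412
x = 0.0843, y = -0.0607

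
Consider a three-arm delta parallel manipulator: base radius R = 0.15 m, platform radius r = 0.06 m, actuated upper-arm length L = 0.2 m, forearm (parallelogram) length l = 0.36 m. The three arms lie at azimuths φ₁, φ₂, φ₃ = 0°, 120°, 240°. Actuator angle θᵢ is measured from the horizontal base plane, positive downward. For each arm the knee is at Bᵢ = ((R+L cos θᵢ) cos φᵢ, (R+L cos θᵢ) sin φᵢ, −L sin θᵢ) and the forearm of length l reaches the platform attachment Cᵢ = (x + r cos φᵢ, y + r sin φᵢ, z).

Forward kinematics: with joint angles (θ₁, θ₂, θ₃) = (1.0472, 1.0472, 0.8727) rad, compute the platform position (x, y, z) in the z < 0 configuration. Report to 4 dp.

(-0.0189, -0.0327, -0.4646)

centre 1 = (0.1900·cos0.0°, 0.1900·sin0.0°, -0.1732) = (0.1900, 0.0000, -0.1732)
arm 2 at φ=120.0°: (R−r)+L cos θ2 = 0.1900;  centre 2 = (-0.0950, 0.1645, -0.1732)
φ3=240.0°: virtual centre (-0.1093, -0.1893, -0.1532), radius l
|centre ₂|²−|centre ₁|² = 0.0000;  |centre ₃|²−|centre ₁|² = 0.0051
linear system: -0.5700x+0.3291y = 0.0000−0.0000z; -0.5986x+-0.3785y = 0.0051−0.0400z
Cramer: x(z) = -0.0041+0.0319z;  y(z) = -0.0071+0.0552z
into |P−centre ₁|² = l²: 1.0041z² + 0.3333z + -0.0619 = 0;  Δ = 0.3596;  z = -0.4646 or 0.1327 → z<0 root = -0.4646
x = -0.0189, y = -0.0327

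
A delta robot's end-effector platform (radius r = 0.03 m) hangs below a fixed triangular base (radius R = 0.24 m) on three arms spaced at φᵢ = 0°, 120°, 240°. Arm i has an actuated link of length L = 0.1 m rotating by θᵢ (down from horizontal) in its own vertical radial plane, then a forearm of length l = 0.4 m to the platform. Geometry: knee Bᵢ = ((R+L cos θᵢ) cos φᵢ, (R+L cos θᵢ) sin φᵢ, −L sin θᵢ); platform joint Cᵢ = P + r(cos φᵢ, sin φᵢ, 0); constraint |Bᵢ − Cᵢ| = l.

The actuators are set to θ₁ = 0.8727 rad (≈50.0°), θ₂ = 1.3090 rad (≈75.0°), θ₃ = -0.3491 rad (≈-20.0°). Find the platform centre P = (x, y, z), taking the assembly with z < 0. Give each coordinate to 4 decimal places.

(-0.0244, -0.1171, -0.3156)

φ1=0.0°: virtual centre (0.2743, 0.0000, -0.0766), radius l
φ2=120.0°: virtual centre (-0.1179, 0.2043, -0.0966), radius l
centre 3 = (0.3040·cos240.0°, 0.3040·sin240.0°, 0.0342) = (-0.1520, -0.2632, 0.0342)
|centre ₂|²−|centre ₁|² = -0.0161;  |centre ₃|²−|centre ₁|² = 0.0125
plane₁₂: -0.7844x+0.4086y+-0.0400z = -0.0161
Cramer: x(z) = 0.0045+0.0913z;  y(z) = -0.0309+0.2731z
into |P−centre ₁|² = l²: 1.0829z² + 0.0871z + -0.0804 = 0;  Δ = 0.3557;  z = -0.3156 or 0.2352 → z<0 root = -0.3156
x = -0.0244, y = -0.1171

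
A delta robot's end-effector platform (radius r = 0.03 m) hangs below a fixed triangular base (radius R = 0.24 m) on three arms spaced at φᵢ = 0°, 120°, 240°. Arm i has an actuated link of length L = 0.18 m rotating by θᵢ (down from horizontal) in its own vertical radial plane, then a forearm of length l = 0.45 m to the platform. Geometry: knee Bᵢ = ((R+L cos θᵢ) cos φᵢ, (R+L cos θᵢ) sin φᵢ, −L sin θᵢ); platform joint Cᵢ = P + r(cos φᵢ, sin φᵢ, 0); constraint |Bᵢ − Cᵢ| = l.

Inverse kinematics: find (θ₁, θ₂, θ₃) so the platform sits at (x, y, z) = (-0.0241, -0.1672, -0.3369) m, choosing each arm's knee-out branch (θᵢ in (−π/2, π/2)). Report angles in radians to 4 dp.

arm 1 (φ=0.0°): x'=-0.0241, y'=-0.1672
  A cos θ + B sin θ = C:  0.2341·cos θ + -0.3369·sin θ = -0.0727
  θ1 = atan2(B,A) + arccos(C/0.4102) = 0.7853
arm 2 (φ=120.0°): x'=-0.1327, y'=0.1045
  e−x'=0.3427;  (l²−L²−(e−x')²−y'²−z²)/2L = -0.1994
  √(A²+B²)=0.4806;  θ2 = -0.7768+1.9987 ≈ 1.2219
rotate P by −φ3: (0.1568, 0.0627, -0.3369)
  A cos θ + B sin θ = C:  0.0532·cos θ + -0.3369·sin θ = 0.1384
  √(A²+B²)=0.3411;  θ3 = -1.4143+1.1528 ≈ -0.2615

θ₁ = 0.7853, θ₂ = 1.2219, θ₃ = -0.2615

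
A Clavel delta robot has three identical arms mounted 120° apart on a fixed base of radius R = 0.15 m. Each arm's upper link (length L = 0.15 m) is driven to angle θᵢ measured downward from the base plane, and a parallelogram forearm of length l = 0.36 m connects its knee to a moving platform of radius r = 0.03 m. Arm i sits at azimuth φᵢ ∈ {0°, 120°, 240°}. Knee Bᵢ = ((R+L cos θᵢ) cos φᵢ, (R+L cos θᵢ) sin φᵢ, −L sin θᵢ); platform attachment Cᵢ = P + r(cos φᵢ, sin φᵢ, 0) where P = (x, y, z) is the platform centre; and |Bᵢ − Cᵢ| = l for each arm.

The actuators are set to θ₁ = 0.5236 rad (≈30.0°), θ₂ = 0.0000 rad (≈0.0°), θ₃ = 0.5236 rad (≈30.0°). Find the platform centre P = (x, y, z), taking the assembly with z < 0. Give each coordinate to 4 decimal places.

(-0.0309, 0.0536, -0.2938)

centre 1 = (0.2499·cos0.0°, 0.2499·sin0.0°, -0.0750) = (0.2499, 0.0000, -0.0750)
centre 2 = (0.2700·cos120.0°, 0.2700·sin120.0°, 0.0000) = (-0.1350, 0.2338, 0.0000)
centre 3 = (0.2499·cos240.0°, 0.2499·sin240.0°, -0.0750) = (-0.1250, -0.2164, -0.0750)
subtract pairs → two planes through P
linear system: -0.7698x+0.4677y = 0.0048−0.1500z; -0.7497x+-0.4328y = 0.0000−0.0000z
det = 0.6838;  x = -0.0031+0.0949z,  y = 0.0053+-0.1645z
quadratic in z: (1.0361)z²+(0.1002)z+(-0.0600)=0, √Δ=0.5085 → z ∈ {-0.2938, 0.1970}; z = -0.2938 (taking z<0)
x = -0.0309, y = 0.0536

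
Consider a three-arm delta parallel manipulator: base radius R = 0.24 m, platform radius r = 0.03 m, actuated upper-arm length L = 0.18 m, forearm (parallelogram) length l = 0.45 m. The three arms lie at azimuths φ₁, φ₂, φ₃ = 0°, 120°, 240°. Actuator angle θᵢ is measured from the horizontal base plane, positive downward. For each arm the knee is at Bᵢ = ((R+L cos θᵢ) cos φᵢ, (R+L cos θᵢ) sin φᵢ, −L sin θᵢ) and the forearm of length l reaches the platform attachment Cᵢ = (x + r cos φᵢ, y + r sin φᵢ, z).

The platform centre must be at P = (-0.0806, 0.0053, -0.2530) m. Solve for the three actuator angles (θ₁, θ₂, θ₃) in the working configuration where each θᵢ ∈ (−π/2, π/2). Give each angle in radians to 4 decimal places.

rotate P by −φ1: (-0.0806, 0.0053, -0.2530)
  A cos θ + B sin θ = C:  0.2906·cos θ + -0.2530·sin θ = 0.0600
  θ1 = atan2(B,A) + arccos(C/0.3853) = 0.6980
φ2=120.0° → target in arm frame (0.0449, 0.0672)
  A=0.1651, B=-0.2530, C=(l²−L²−A²−y'²−z²)/(2L)=0.2064
  √(A²+B²)=0.3021;  θ2 = -0.9926+0.8185 ≈ -0.1741
rotate P by −φ3: (0.0357, -0.0725, -0.2530)
  A cos θ + B sin θ = C:  0.1743·cos θ + -0.2530·sin θ = 0.1957
  γ=atan2(-0.2530,0.1743)=-0.9676;  ψ=arccos(0.6371)=0.8801;  θ3=γ+ψ≈-0.0875

θ₁ = 0.6980, θ₂ = -0.1741, θ₃ = -0.0875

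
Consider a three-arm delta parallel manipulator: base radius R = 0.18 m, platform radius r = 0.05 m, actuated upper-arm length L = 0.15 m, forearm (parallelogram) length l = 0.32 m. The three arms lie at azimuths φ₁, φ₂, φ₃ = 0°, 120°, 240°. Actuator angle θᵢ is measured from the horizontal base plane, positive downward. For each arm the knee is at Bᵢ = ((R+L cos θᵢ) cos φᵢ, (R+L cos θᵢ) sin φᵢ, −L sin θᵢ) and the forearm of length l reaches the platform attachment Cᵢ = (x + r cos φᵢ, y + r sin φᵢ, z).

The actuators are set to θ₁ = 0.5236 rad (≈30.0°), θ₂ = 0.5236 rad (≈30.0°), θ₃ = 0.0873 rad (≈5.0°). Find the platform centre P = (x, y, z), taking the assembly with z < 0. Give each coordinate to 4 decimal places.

φ1=0.0°: virtual centre (0.2599, 0.0000, -0.0750), radius l
arm 2 at φ=120.0°: (R−r)+L cos θ2 = 0.2599;  centre 2 = (-0.1300, 0.2251, -0.0750)
φ3=240.0°: virtual centre (-0.1397, -0.2420, -0.0131), radius l
eliminate P² terms by subtracting sphere 1 from 2 and 3
plane₁₂: -0.7797x+0.4502y+0.0000z = 0.0000
Cramer: x(z) = -0.0031+0.0756z;  y(z) = -0.0054+0.1310z
into |P−centre ₁|² = l²: 1.0229z² + 0.1088z + -0.0276 = 0;  Δ = 0.1247;  z = -0.2258 or 0.1194 → z<0 root = -0.2258
x = -0.0202, y = -0.0349

(-0.0202, -0.0349, -0.2258)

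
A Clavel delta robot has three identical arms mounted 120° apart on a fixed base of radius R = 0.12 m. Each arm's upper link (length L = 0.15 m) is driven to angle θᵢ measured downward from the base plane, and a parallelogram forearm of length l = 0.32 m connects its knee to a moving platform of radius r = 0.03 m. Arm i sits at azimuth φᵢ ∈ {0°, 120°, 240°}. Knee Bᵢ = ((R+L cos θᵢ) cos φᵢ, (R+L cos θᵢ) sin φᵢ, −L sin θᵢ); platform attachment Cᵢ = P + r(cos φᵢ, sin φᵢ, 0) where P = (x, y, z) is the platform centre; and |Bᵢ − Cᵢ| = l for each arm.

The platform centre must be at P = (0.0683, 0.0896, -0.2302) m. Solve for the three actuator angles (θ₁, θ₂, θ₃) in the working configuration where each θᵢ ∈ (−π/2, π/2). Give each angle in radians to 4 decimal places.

arm 1 (φ=0.0°): x'=0.0683, y'=0.0896
  A cos θ + B sin θ = C:  0.0217·cos θ + -0.2302·sin θ = 0.0614
  √(A²+B²)=0.2312;  θ1 = -1.4768+1.3022 ≈ -0.1746
φ2=120.0° → target in arm frame (0.0434, -0.1039)
  e−x'=0.0466;  (l²−L²−(e−x')²−y'²−z²)/2L = 0.0465
  γ=atan2(-0.2302,0.0466)=-1.3713;  ψ=arccos(0.1978)=1.3717;  θ2=γ+ψ≈0.0004
arm 3 (φ=240.0°): x'=-0.1117, y'=0.0143
  A cos θ + B sin θ = C:  0.2017·cos θ + -0.2302·sin θ = -0.0467
  θ3 = atan2(B,A) + arccos(C/0.3061) = 0.8727

θ₁ = -0.1746, θ₂ = 0.0004, θ₃ = 0.8727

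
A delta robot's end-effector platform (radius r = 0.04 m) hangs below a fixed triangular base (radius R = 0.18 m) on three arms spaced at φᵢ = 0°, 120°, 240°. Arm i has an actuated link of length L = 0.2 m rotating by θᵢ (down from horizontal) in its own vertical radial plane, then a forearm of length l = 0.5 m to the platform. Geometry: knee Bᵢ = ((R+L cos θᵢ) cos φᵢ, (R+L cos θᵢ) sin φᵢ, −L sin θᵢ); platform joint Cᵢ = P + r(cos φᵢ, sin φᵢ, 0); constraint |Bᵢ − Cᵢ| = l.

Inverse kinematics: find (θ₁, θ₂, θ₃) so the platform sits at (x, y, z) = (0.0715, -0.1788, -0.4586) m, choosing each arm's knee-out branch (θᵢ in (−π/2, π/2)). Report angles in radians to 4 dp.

φ1=0.0° → target in arm frame (0.0715, -0.1788)
  e−x'=0.0685;  (l²−L²−(e−x')²−y'²−z²)/2L = -0.0924
  √(A²+B²)=0.4637;  θ1 = -1.4225+1.7715 ≈ 0.3490
φ2=120.0° → target in arm frame (-0.1906, 0.0275)
  e−x'=0.3306;  (l²−L²−(e−x')²−y'²−z²)/2L = -0.2759
  γ=atan2(-0.4586,0.3306)=-0.9462;  ψ=arccos(-0.4880)=2.0806;  θ2=γ+ψ≈1.1344
φ3=240.0° → target in arm frame (0.1191, 0.1513)
  e−x'=0.0209;  (l²−L²−(e−x')²−y'²−z²)/2L = -0.0591
  θ3 = atan2(B,A) + arccos(C/0.4591) = 0.1747

θ₁ = 0.3490, θ₂ = 1.1344, θ₃ = 0.1747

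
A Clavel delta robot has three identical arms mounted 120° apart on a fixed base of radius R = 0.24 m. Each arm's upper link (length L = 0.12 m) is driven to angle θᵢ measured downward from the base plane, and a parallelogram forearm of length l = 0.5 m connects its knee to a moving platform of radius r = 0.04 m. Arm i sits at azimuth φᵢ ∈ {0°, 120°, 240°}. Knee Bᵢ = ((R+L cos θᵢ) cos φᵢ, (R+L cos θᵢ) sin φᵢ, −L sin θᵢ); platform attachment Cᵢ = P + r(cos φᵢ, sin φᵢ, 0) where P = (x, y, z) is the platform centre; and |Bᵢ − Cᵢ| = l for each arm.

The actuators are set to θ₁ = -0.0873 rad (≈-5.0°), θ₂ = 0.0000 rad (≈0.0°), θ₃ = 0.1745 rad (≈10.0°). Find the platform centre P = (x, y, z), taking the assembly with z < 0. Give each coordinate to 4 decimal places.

(0.0171, 0.0153, -0.3874)

O1 = (0.3195·cos0.0°, 0.3195·sin0.0°, 0.0105) = (0.3195, 0.0000, 0.0105)
φ2=120.0°: virtual centre (-0.1600, 0.2771, 0.0000), radius l
arm 3 at φ=240.0°: (R−r)+L cos θ3 = 0.3182;  O3 = (-0.1591, -0.2755, -0.0208)
eliminate P² terms by subtracting sphere 1 from 2 and 3
plane₁₂: -0.9591x+0.5543y+-0.0209z = 0.0002
det = 1.0591;  x = 0.0002+-0.0436z,  y = 0.0007+-0.0378z
into |P−O₁|² = l²: 1.0033z² + 0.0069z + -0.1479 = 0;  Δ = 0.5936;  z = -0.3874 or 0.3805 → z<0 root = -0.3874
x = 0.0171, y = 0.0153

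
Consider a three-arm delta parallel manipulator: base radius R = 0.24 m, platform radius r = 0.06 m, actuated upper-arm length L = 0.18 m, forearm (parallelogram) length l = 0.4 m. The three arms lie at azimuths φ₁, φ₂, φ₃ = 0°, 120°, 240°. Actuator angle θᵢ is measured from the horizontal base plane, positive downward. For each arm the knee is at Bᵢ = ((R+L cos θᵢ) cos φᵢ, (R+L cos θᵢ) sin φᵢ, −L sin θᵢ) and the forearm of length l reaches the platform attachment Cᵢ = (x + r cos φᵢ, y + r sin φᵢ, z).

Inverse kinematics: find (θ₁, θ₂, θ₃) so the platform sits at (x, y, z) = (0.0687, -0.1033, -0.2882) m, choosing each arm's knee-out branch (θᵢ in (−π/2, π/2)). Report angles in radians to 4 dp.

θ₁ = 0.1742, θ₂ = 1.1346, θ₃ = 0.2617

rotate P by −φ1: (0.0687, -0.1033, -0.2882)
  e−x'=0.1113;  (l²−L²−(e−x')²−y'²−z²)/2L = 0.0597
  γ=atan2(-0.2882,0.1113)=-1.2023;  ψ=arccos(0.1932)=1.3764;  θ1=γ+ψ≈0.1742
φ2=120.0° → target in arm frame (-0.1238, -0.0078)
  e−x'=0.3038;  (l²−L²−(e−x')²−y'²−z²)/2L = -0.1328
  θ2 = atan2(B,A) + arccos(C/0.4188) = 1.1346
arm 3 (φ=240.0°): x'=0.0551, y'=0.1111
  e−x'=0.1249;  (l²−L²−(e−x')²−y'²−z²)/2L = 0.0461
  γ=atan2(-0.2882,0.1249)=-1.1619;  ψ=arccos(0.1467)=1.4235;  θ3=γ+ψ≈0.2617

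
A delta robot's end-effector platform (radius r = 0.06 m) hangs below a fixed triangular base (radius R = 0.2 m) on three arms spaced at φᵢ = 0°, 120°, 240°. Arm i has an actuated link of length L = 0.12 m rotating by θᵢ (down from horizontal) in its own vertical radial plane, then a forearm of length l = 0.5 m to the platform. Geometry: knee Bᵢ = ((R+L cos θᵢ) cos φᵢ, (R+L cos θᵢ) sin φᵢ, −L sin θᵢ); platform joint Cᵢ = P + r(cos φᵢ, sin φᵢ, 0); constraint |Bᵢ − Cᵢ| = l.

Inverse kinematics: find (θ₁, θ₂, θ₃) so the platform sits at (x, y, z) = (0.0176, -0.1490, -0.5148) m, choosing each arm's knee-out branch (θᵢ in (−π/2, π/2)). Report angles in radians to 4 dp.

φ1=0.0° → target in arm frame (0.0176, -0.1490)
  A cos θ + B sin θ = C:  0.1224·cos θ + -0.5148·sin θ = -0.2775
  √(A²+B²)=0.5292;  θ1 = -1.3374+2.1229 ≈ 0.7855
rotate P by −φ2: (-0.1378, 0.0593, -0.5148)
  e−x'=0.2778;  (l²−L²−(e−x')²−y'²−z²)/2L = -0.4589
  √(A²+B²)=0.5850;  θ2 = -1.0759+2.4725 ≈ 1.3966
φ3=240.0° → target in arm frame (0.1202, 0.0897)
  A=0.0198, B=-0.5148, C=(l²−L²−A²−y'²−z²)/(2L)=-0.1578
  γ=atan2(-0.5148,0.0198)=-1.5324;  ψ=arccos(-0.3062)=1.8820;  θ3=γ+ψ≈0.3496

θ₁ = 0.7855, θ₂ = 1.3966, θ₃ = 0.3496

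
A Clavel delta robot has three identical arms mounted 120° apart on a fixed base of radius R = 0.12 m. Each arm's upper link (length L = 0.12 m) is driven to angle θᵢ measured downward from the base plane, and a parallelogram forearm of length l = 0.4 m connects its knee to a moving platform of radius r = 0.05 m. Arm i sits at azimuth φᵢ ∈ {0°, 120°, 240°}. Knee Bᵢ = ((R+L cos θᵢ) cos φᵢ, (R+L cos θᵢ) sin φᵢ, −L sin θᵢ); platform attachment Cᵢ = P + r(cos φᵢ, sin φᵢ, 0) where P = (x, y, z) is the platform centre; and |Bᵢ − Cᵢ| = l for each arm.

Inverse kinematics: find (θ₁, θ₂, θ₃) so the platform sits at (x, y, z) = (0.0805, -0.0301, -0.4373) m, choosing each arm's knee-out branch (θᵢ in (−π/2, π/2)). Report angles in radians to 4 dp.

φ1=0.0° → target in arm frame (0.0805, -0.0301)
  A cos θ + B sin θ = C:  -0.0105·cos θ + -0.4373·sin θ = -0.1944
  γ=atan2(-0.4373,-0.0105)=-1.5948;  ψ=arccos(-0.4443)=2.0312;  θ1=γ+ψ≈0.4364
φ2=120.0° → target in arm frame (-0.0663, -0.0547)
  A=0.1363, B=-0.4373, C=(l²−L²−A²−y'²−z²)/(2L)=-0.2800
  γ=atan2(-0.4373,0.1363)=-1.2686;  ψ=arccos(-0.6113)=2.2285;  θ2=γ+ψ≈0.9599
rotate P by −φ3: (-0.0142, 0.0848, -0.4373)
  e−x'=0.0842;  (l²−L²−(e−x')²−y'²−z²)/2L = -0.2496
  √(A²+B²)=0.4453;  θ3 = -1.3806+2.1658 ≈ 0.7851

θ₁ = 0.4364, θ₂ = 0.9599, θ₃ = 0.7851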